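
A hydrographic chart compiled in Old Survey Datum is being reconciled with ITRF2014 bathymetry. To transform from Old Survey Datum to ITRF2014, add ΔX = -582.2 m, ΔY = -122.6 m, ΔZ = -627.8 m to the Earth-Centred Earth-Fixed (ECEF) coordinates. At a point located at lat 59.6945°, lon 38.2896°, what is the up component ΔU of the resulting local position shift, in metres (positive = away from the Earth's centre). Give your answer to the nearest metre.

The local up (radial) axis is (cos φ cos λ, cos φ sin λ, sin φ), giving ΔU = -230.588 − 38.334 − 542.009 = -810.93 m.

ΔU = -811 m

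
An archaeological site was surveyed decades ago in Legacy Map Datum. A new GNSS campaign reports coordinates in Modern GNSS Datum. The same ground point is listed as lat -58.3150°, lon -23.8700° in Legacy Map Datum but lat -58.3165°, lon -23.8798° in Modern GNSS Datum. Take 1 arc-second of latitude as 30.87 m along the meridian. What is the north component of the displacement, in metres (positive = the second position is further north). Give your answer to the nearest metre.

Δφ = -58.3165° − -58.3150° = -0.0015°; Δλ = -23.8798° − -23.8700° = -0.0098°.
1° of latitude = 3600 × 30.87 = 111132 m.
ΔN = Δφ × 111132 = -166.7 m; ΔE = Δλ × 111132 × cos(-58.3150°) = -0.0098 × 111132 × 0.525249 = -572.0 m.

ΔN = -167 m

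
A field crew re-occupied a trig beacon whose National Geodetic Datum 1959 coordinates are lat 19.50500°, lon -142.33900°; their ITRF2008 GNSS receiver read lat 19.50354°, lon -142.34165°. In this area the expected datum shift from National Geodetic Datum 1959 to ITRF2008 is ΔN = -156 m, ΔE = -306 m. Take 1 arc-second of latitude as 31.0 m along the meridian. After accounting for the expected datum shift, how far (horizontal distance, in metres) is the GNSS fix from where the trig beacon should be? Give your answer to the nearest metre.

28 m

Observed coordinate differences: Δφ = -0.00146°, Δλ = -0.00265°.
Converting to metres (1° lat = 111600 m, cos φ = 0.942612): observed ΔN = -162.9 m, observed ΔE = -278.8 m.
Subtracting the expected shift leaves a residual of -162.9 − (-156) = -6.9 m north and -278.8 − (-306) = 27.2 m east.
Residual distance = √((-6.9)² + 27.2²) = 28.1 m.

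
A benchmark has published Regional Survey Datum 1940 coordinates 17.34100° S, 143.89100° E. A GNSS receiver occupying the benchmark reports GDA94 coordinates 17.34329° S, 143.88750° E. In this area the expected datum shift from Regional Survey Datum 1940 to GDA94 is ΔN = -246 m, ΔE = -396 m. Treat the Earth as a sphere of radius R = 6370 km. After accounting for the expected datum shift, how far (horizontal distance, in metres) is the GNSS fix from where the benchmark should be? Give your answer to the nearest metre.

26 m

Observed coordinate differences: Δφ = -0.00229°, Δλ = -0.00350°.
Converting to metres (1° lat = 111177 m, cos φ = 0.954548): observed ΔN = -254.6 m, observed ΔE = -371.4 m.
Subtracting the expected shift leaves a residual of -254.6 − (-246) = -8.6 m north and -371.4 − (-396) = 24.6 m east.
Residual distance = √((-8.6)² + 24.6²) = 26.0 m.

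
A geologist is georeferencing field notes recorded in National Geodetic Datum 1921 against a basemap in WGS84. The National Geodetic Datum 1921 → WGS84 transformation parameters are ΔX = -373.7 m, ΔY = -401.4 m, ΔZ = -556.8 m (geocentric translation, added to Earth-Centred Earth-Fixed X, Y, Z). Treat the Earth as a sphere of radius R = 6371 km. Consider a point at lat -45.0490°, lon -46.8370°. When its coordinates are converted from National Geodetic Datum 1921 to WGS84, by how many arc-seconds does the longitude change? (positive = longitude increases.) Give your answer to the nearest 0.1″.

sin φ = -0.707711, cos φ = 0.706502, sin λ = -0.729411, cos λ = 0.684076.
East component: ΔE = −sin λ·ΔX + cos λ·ΔY = −(-0.729411)(-373.7) + (0.684076)(-401.4) = -547.17 m.
1° of latitude spans πR/180 = 111195 m; at latitude φ, 1° of longitude spans that × cos φ = 78559.4 m, so Δλ = -547.17 / 78559.4 × 3600 = -25.074″.

Δλ = -25.1″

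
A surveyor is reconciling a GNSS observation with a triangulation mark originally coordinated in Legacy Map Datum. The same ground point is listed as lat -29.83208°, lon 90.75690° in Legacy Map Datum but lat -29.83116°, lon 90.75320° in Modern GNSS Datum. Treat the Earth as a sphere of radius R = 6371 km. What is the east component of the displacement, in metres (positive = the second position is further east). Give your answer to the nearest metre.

ΔE = -357 m

Δφ = -29.83116° − -29.83208° = +0.00092°; Δλ = 90.75320° − 90.75690° = -0.00370°.
1° along a meridian = πR/180 = 111195 m.
ΔN = Δφ × 111195 = 102.3 m; ΔE = Δλ × 111195 × cos(-29.83208°) = -0.00370 × 111195 × 0.867487 = -356.9 m.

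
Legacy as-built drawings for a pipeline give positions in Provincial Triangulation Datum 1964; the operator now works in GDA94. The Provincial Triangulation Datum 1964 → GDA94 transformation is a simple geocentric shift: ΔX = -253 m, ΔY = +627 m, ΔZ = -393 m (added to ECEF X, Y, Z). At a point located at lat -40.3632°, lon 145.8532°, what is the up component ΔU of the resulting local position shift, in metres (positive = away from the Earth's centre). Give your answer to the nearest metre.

At φ = -40.3632°, λ = 145.8532°: sin φ = -0.647631, cos φ = 0.761954, sin λ = 0.561315, cos λ = -0.827602.
ΔU = cos φ cos λ·ΔX + cos φ sin λ·ΔY + sin φ·ΔZ = (0.761954)(-0.827602)(-253) + (0.761954)(0.561315)(627) + (-0.647631)(-393) = 682.23 m.

ΔU = 682 m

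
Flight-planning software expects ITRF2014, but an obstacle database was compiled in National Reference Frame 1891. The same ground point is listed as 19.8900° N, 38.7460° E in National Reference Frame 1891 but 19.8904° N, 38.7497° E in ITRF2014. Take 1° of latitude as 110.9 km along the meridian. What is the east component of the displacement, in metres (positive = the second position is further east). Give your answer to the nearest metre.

ΔE = 386 m

Δφ = 19.8904° − 19.8900° = +0.0004°; Δλ = 38.7497° − 38.7460° = +0.0037°.
ΔN = Δφ × 110900 = 44.4 m; ΔE = Δλ × 110900 × cos(19.8900°) = +0.0037 × 110900 × 0.940348 = 385.9 m.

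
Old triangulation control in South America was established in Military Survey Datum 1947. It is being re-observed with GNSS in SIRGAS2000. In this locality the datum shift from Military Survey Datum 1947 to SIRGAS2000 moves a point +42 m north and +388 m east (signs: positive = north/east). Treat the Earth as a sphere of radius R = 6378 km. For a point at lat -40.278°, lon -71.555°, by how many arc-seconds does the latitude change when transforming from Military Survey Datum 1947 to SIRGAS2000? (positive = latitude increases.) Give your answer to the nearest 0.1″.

On a sphere of radius R, 1 rad of latitude = R, so Δφ = ΔN / R = 42.0 / 6378000 = 6.5851e-06 rad = 1.358″.

Δφ = 1.4″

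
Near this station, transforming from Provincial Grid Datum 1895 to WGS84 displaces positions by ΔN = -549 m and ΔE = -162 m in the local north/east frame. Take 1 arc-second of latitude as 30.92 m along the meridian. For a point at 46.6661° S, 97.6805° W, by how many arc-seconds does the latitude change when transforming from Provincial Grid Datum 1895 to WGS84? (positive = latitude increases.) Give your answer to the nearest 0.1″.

1″ of latitude = 30.92 m, so Δφ = -549.0 / 30.92 = -17.755″.

Δφ = -17.8″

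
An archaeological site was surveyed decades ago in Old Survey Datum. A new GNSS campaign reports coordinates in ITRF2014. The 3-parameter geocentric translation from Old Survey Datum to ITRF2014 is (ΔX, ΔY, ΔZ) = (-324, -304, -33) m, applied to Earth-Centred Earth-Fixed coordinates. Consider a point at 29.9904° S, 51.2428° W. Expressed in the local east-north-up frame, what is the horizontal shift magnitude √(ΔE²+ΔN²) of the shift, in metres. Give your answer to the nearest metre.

443 m

At φ = -29.9904°, λ = -51.2428°: sin φ = -0.499855, cos φ = 0.866109, sin λ = -0.779806, cos λ = 0.626021.
ΔE = −sin λ·ΔX + cos λ·ΔY = −(-0.779806)·(-324) + (0.626021)·(-304) = -442.97 m.
ΔN = −sin φ cos λ·ΔX − sin φ sin λ·ΔY + cos φ·ΔZ = −(-0.499855)(0.626021)(-324) − (-0.499855)(-0.779806)(-304) + (0.866109)(-33) = -11.47 m.
Horizontal magnitude = √(ΔE² + ΔN²) = √((-442.97)² + (-11.47)²) = 443.12 m.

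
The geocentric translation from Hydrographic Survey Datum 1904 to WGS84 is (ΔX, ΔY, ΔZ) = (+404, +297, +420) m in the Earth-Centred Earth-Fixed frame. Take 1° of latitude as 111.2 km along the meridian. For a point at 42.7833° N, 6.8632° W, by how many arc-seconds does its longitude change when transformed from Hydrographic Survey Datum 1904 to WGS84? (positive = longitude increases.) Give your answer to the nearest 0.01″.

Δλ = 15.14″

sin φ = 0.679227, cos φ = 0.733928, sin λ = -0.119499, cos λ = 0.992834.
East component: ΔE = −sin λ·ΔX + cos λ·ΔY = −(-0.119499)(404) + (0.992834)(297) = 343.15 m.
1° of latitude spans 111200 m; at latitude φ, 1° of longitude spans that × cos φ = 81612.8 m, so Δλ = 343.15 / 81612.8 × 3600 = 15.137″.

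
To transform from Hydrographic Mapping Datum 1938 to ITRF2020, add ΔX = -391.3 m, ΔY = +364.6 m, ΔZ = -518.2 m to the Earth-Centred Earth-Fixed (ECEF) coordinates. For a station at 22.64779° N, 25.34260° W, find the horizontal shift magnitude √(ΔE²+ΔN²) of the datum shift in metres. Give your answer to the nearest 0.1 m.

The local east axis at (φ, λ) is (−sin λ, cos λ, 0), so ΔE = −sin(-25.34260°)·(-391.3) + cos(-25.34260°)·364.6 = 162.02 m.
The local north axis is (−sin φ cos λ, −sin φ sin λ, cos φ), giving ΔN = 136.176 + 60.093 − 478.241 = -281.97 m.
Horizontal magnitude = √(ΔE² + ΔN²) = √(162.02² + (-281.97)²) = 325.21 m.

325.2 m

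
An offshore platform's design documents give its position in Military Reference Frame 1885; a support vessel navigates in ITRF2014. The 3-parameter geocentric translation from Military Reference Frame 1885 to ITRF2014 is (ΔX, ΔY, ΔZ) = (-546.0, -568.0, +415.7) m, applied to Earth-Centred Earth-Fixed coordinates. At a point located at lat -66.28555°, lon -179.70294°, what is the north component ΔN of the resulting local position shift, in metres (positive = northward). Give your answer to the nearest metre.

At φ = -66.28555°, λ = -179.70294°: sin φ = -0.915561, cos φ = 0.402179, sin λ = -0.005185, cos λ = -0.999987.
ΔN = −sin φ cos λ·ΔX − sin φ sin λ·ΔY + cos φ·ΔZ = −(-0.915561)(-0.999987)(-546.0) − (-0.915561)(-0.005185)(-568.0) + (0.402179)(415.7) = 669.77 m.

ΔN = 670 m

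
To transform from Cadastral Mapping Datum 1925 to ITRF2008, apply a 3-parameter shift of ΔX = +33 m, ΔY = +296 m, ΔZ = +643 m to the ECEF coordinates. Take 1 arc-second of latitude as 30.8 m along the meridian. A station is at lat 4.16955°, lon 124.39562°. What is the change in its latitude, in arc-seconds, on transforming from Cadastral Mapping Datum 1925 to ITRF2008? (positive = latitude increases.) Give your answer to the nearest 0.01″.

Δφ = 20.29″

sin φ = 0.072708, cos φ = 0.997353, sin λ = 0.825157, cos λ = -0.564904.
North component: ΔN = −sin φ cos λ·ΔX − sin φ sin λ·ΔY + cos φ·ΔZ = −(0.072708)(-0.564904)(33) − (0.072708)(0.825157)(296) + (0.997353)(643) = 624.89 m.
1° of latitude spans 3600 × 30.80 = 110880 m, so Δφ = 624.89 / 110880 × 3600 = 20.289″.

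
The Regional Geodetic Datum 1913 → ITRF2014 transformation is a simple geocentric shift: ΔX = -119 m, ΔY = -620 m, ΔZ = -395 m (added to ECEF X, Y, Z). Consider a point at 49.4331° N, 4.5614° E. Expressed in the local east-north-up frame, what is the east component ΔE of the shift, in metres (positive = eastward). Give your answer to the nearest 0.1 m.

ΔE = -608.6 m

The local east axis at (φ, λ) is (−sin λ, cos λ, 0), so ΔE = −sin(4.5614°)·(-119) + cos(4.5614°)·(-620) = -608.57 m.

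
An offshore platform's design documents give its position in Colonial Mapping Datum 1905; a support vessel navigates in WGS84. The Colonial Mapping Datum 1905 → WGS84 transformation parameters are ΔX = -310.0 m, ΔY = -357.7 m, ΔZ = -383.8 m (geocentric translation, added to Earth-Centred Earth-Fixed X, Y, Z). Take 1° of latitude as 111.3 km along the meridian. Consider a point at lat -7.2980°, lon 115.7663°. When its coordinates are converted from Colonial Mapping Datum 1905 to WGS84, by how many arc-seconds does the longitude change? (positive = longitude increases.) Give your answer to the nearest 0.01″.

sin φ = -0.127030, cos φ = 0.991899, sin λ = 0.900575, cos λ = -0.434701.
East component: ΔE = −sin λ·ΔX + cos λ·ΔY = −(0.900575)(-310.0) + (-0.434701)(-357.7) = 434.67 m.
1° of latitude spans 111300 m; at latitude φ, 1° of longitude spans that × cos φ = 110398.3 m, so Δλ = 434.67 / 110398.3 × 3600 = 14.174″.

Δλ = 14.17″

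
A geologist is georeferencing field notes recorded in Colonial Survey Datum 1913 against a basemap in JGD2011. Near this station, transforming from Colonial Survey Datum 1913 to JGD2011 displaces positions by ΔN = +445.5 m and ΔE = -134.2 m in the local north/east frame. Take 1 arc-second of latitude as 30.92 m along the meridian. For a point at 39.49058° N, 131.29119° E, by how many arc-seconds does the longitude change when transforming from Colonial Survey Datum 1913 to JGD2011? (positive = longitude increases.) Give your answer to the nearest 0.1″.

At latitude 39.49058°, cos φ = 0.771729.
1″ of longitude at this latitude = 30.92 × cos φ = 23.8619 m, so Δλ = -134.2 / 23.8619 = -5.624″.

Δλ = -5.6″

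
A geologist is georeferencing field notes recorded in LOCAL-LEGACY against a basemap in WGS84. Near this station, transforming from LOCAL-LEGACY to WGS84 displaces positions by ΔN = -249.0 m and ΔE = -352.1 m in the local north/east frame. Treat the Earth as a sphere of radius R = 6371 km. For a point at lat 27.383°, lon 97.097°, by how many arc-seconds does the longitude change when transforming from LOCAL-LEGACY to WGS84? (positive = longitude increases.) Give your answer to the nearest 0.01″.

At latitude 27.383°, cos φ = 0.887952.
One radian of longitude at latitude φ spans R cos φ, so Δλ = ΔE / (R cos φ) = -352.1 / (6371000 × 0.887952) = -6.2240e-05 rad = -12.838″.

Δλ = -12.84″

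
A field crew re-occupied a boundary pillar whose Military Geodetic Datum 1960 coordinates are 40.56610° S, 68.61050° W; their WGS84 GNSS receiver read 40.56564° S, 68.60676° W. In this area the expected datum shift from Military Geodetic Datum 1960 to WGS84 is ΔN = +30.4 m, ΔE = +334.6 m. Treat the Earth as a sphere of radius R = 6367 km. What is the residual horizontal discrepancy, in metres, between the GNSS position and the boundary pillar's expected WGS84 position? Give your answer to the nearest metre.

Observed coordinate differences: Δφ = +0.00046°, Δλ = +0.00374°.
Converting to metres (1° lat = 111125 m, cos φ = 0.759656): observed ΔN = 51.1 m, observed ΔE = 315.7 m.
Subtracting the expected shift leaves a residual of 51.1 − (30.4) = 20.7 m north and 315.7 − (334.6) = -18.9 m east.
Residual distance = √(20.7² + (-18.9)²) = 28.0 m.

28 m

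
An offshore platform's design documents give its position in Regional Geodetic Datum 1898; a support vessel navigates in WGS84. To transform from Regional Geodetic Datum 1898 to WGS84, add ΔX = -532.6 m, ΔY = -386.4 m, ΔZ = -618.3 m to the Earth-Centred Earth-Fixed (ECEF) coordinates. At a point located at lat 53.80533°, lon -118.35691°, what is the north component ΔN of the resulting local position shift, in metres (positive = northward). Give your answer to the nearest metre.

ΔN = -844 m

At φ = 53.80533°, λ = -118.35691°: sin φ = 0.807015, cos φ = 0.590531, sin λ = -0.880006, cos λ = -0.474963.
ΔN = −sin φ cos λ·ΔX − sin φ sin λ·ΔY + cos φ·ΔZ = −(0.807015)(-0.474963)(-532.6) − (0.807015)(-0.880006)(-386.4) + (0.590531)(-618.3) = -843.68 m.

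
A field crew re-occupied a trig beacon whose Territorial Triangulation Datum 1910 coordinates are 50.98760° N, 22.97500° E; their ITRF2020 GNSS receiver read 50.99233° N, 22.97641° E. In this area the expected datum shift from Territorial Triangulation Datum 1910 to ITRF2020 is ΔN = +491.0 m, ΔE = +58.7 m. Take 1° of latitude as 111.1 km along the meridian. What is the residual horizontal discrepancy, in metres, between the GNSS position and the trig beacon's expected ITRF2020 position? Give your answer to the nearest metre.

53 m

Observed coordinate differences: Δφ = +0.00473°, Δλ = +0.00141°.
Converting to metres (1° lat = 111100 m, cos φ = 0.629489): observed ΔN = 525.5 m, observed ΔE = 98.6 m.
Subtracting the expected shift leaves a residual of 525.5 − (491.0) = 34.5 m north and 98.6 − (58.7) = 39.9 m east.
Residual distance = √(34.5² + 39.9²) = 52.8 m.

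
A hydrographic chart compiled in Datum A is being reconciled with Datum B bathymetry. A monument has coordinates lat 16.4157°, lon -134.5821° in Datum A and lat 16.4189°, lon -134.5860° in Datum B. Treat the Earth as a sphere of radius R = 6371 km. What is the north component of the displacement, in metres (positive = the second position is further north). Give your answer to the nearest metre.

ΔN = 356 m

Δφ = 16.4189° − 16.4157° = +0.0032°; Δλ = -134.5860° − -134.5821° = -0.0039°.
1° along a meridian = πR/180 = 111195 m.
ΔN = Δφ × 111195 = 355.8 m; ΔE = Δλ × 111195 × cos(16.4157°) = -0.0039 × 111195 × 0.959237 = -416.0 m.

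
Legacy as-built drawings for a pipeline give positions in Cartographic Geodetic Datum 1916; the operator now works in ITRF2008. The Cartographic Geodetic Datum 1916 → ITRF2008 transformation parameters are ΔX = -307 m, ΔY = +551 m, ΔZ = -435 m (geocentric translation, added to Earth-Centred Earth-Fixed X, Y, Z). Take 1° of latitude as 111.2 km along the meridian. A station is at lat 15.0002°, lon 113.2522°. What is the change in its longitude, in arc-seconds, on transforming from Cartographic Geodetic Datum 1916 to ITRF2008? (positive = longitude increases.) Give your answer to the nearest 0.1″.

Δλ = 2.2″

sin φ = 0.258822, cos φ = 0.965925, sin λ = 0.918776, cos λ = -0.394779.
East component: ΔE = −sin λ·ΔX + cos λ·ΔY = −(0.918776)(-307) + (-0.394779)(551) = 64.54 m.
1° of latitude spans 111200 m; at latitude φ, 1° of longitude spans that × cos φ = 107410.9 m, so Δλ = 64.54 / 107410.9 × 3600 = 2.163″.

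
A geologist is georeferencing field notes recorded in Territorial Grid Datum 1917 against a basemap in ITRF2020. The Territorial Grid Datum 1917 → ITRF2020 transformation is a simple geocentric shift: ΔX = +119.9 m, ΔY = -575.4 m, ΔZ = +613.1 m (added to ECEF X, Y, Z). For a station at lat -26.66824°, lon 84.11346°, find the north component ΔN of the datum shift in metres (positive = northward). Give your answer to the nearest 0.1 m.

The local north axis is (−sin φ cos λ, −sin φ sin λ, cos φ), giving ΔN = 5.519 − 256.891 + 547.879 = 296.51 m.

ΔN = 296.5 m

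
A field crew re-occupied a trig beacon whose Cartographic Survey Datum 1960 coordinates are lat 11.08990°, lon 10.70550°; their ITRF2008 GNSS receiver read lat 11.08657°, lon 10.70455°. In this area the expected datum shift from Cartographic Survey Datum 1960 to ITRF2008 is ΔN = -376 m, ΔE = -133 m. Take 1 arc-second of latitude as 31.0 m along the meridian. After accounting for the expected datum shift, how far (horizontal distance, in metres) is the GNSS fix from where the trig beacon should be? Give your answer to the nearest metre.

Observed coordinate differences: Δφ = -0.00333°, Δλ = -0.00095°.
Converting to metres (1° lat = 111600 m, cos φ = 0.981327): observed ΔN = -371.6 m, observed ΔE = -104.0 m.
Subtracting the expected shift leaves a residual of -371.6 − (-376) = 4.4 m north and -104.0 − (-133) = 29.0 m east.
Residual distance = √(4.4² + 29.0²) = 29.3 m.

29 m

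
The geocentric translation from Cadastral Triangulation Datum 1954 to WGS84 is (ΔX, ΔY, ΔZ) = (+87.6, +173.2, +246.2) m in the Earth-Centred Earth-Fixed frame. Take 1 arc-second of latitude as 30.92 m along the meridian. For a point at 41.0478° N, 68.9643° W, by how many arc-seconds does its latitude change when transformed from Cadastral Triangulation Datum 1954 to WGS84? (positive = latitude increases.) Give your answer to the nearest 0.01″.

Δφ = 8.77″

sin φ = 0.656688, cos φ = 0.754162, sin λ = -0.933357, cos λ = 0.358950.
North component: ΔN = −sin φ cos λ·ΔX − sin φ sin λ·ΔY + cos φ·ΔZ = −(0.656688)(0.358950)(87.6) − (0.656688)(-0.933357)(173.2) + (0.754162)(246.2) = 271.18 m.
1° of latitude spans 3600 × 30.92 = 111312 m, so Δφ = 271.18 / 111312 × 3600 = 8.771″.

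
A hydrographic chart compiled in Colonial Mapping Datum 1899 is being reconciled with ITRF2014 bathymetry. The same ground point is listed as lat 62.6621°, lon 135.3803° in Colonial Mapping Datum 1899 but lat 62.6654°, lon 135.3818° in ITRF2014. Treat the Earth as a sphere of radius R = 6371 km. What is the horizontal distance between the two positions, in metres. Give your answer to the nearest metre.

375 m

Δφ = 62.6654° − 62.6621° = +0.0033°; Δλ = 135.3818° − 135.3803° = +0.0015°.
1° along a meridian = πR/180 = 111195 m.
ΔN = Δφ × 111195 = 366.9 m; ΔE = Δλ × 111195 × cos(62.6621°) = +0.0015 × 111195 × 0.459237 = 76.6 m.
Distance = √(ΔE² + ΔN²) = √(76.6² + 366.9²) = 374.9 m.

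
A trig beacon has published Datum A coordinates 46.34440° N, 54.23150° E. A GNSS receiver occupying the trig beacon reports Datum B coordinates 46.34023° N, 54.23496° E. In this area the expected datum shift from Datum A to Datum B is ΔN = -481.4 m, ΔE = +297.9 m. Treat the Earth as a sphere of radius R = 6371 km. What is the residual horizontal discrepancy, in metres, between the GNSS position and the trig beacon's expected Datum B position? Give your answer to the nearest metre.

37 m

Observed coordinate differences: Δφ = -0.00417°, Δλ = +0.00346°.
Converting to metres (1° lat = 111195 m, cos φ = 0.690322): observed ΔN = -463.7 m, observed ΔE = 265.6 m.
Subtracting the expected shift leaves a residual of -463.7 − (-481.4) = 17.7 m north and 265.6 − (297.9) = -32.3 m east.
Residual distance = √(17.7² + (-32.3)²) = 36.8 m.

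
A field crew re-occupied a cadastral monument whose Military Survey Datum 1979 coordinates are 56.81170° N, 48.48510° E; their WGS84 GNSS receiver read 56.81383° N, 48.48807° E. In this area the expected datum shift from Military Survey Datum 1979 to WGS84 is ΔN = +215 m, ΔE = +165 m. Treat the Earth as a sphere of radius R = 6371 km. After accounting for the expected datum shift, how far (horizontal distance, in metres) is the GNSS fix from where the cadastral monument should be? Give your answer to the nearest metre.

27 m

Observed coordinate differences: Δφ = +0.00213°, Δλ = +0.00297°.
Converting to metres (1° lat = 111195 m, cos φ = 0.547392): observed ΔN = 236.8 m, observed ΔE = 180.8 m.
Subtracting the expected shift leaves a residual of 236.8 − (215) = 21.8 m north and 180.8 − (165) = 15.8 m east.
Residual distance = √(21.8² + 15.8²) = 26.9 m.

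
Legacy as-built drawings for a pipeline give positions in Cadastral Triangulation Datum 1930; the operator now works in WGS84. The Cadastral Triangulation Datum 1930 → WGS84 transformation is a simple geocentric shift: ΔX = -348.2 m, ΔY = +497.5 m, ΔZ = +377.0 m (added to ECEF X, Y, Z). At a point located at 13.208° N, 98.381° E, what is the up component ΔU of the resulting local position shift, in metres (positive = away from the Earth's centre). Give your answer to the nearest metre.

ΔU = 615 m

At φ = 13.208°, λ = 98.381°: sin φ = 0.228487, cos φ = 0.973547, sin λ = 0.989321, cos λ = -0.145755.
ΔU = cos φ cos λ·ΔX + cos φ sin λ·ΔY + sin φ·ΔZ = (0.973547)(-0.145755)(-348.2) + (0.973547)(0.989321)(497.5) + (0.228487)(377.0) = 614.72 m.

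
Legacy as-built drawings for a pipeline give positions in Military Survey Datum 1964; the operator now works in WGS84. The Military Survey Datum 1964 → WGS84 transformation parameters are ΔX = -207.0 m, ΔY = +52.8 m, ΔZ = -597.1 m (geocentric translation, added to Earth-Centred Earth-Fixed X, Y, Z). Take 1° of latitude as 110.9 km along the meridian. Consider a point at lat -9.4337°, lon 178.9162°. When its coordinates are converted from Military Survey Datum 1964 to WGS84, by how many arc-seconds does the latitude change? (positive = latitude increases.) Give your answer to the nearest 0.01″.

sin φ = -0.163906, cos φ = 0.986476, sin λ = 0.018915, cos λ = -0.999821.
North component: ΔN = −sin φ cos λ·ΔX − sin φ sin λ·ΔY + cos φ·ΔZ = −(-0.163906)(-0.999821)(-207.0) − (-0.163906)(0.018915)(52.8) + (0.986476)(-597.1) = -554.94 m.
1° of latitude spans 110900 m, so Δφ = -554.94 / 110900 × 3600 = -18.014″.

Δφ = -18.01″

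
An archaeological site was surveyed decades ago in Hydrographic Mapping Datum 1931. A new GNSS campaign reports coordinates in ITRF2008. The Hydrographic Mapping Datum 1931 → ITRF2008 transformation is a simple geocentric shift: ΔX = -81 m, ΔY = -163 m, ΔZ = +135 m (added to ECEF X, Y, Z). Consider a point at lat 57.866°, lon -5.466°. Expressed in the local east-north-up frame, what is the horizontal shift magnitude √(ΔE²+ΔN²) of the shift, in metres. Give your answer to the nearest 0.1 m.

The local east axis at (φ, λ) is (−sin λ, cos λ, 0), so ΔE = −sin(-5.466°)·(-81) + cos(-5.466°)·(-163) = -169.97 m.
The local north axis is (−sin φ cos λ, −sin φ sin λ, cos φ), giving ΔN = 68.279 − 13.148 + 71.807 = 126.94 m.
Horizontal magnitude = √(ΔE² + ΔN²) = √((-169.97)² + 126.94²) = 212.14 m.

212.1 m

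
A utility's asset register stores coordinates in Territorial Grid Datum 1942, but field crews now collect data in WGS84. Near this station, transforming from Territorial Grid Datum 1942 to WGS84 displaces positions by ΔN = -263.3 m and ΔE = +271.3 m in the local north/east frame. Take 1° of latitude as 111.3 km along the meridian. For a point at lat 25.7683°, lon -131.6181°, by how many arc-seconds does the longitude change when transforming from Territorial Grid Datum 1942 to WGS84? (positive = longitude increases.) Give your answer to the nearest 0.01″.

Δλ = 9.74″

At latitude 25.7683°, cos φ = 0.900559.
1° of longitude at this latitude = 111.3 × cos φ = 100.23 km, so Δλ = 271.3 / 100232.3 = 0.0027067° = 9.744″.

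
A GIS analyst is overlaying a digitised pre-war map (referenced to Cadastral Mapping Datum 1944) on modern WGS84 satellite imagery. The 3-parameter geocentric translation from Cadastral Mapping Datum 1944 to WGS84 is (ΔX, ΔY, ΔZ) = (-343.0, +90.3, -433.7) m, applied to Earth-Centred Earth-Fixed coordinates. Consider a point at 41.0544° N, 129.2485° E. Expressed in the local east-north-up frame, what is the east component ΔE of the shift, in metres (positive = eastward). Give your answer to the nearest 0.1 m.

At φ = 41.0544°, λ = 129.2485°: sin φ = 0.656775, cos φ = 0.754086, sin λ = 0.774409, cos λ = -0.632685.
ΔE = −sin λ·ΔX + cos λ·ΔY = −(0.774409)·(-343.0) + (-0.632685)·(90.3) = 208.49 m.

ΔE = 208.5 m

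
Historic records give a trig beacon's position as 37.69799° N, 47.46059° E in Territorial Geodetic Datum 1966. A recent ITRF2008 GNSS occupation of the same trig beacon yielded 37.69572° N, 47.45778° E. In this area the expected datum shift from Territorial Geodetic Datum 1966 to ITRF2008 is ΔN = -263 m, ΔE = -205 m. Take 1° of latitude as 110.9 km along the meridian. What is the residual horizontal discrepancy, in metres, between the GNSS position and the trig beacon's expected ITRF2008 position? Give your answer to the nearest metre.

43 m

Observed coordinate differences: Δφ = -0.00227°, Δλ = -0.00281°.
Converting to metres (1° lat = 110900 m, cos φ = 0.791245): observed ΔN = -251.7 m, observed ΔE = -246.6 m.
Subtracting the expected shift leaves a residual of -251.7 − (-263) = 11.3 m north and -246.6 − (-205) = -41.6 m east.
Residual distance = √(11.3² + (-41.6)²) = 43.1 m.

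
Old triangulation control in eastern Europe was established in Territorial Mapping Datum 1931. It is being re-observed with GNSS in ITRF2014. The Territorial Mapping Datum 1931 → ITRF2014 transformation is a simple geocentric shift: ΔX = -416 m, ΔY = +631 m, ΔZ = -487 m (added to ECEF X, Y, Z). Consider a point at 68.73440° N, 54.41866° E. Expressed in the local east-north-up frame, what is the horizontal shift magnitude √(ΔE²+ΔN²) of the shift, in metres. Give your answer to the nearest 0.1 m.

The local east axis at (φ, λ) is (−sin λ, cos λ, 0), so ΔE = −sin(54.41866°)·(-416) + cos(54.41866°)·631 = 705.48 m.
The local north axis is (−sin φ cos λ, −sin φ sin λ, cos φ), giving ΔN = 225.571 − 478.243 − 176.631 = -429.30 m.
Horizontal magnitude = √(ΔE² + ΔN²) = √(705.48² + (-429.30)²) = 825.84 m.

825.8 m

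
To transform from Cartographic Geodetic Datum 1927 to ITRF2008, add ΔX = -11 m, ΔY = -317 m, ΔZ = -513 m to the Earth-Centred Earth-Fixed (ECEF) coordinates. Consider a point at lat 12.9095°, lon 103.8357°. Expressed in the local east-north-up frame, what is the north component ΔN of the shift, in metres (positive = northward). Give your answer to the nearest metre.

ΔN = -432 m

At φ = 12.9095°, λ = 103.8357°: sin φ = 0.223412, cos φ = 0.974724, sin λ = 0.970985, cos λ = -0.239139.
ΔN = −sin φ cos λ·ΔX − sin φ sin λ·ΔY + cos φ·ΔZ = −(0.223412)(-0.239139)(-11) − (0.223412)(0.970985)(-317) + (0.974724)(-513) = -431.85 m.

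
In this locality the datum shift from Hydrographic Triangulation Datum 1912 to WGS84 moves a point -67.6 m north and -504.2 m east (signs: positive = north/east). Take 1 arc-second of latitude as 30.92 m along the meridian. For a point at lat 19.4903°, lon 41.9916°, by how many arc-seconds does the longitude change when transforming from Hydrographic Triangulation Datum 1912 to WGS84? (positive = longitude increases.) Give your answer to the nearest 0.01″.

At latitude 19.4903°, cos φ = 0.942698.
1″ of longitude at this latitude = 30.92 × cos φ = 29.1482 m, so Δλ = -504.2 / 29.1482 = -17.298″.

Δλ = -17.30″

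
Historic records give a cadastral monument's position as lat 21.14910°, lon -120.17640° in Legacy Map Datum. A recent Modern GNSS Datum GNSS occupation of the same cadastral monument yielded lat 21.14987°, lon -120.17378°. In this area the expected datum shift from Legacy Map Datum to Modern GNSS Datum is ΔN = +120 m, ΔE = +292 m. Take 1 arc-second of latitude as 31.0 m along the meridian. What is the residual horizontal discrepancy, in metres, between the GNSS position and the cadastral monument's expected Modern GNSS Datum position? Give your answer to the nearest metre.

Observed coordinate differences: Δφ = +0.00077°, Δλ = +0.00262°.
Converting to metres (1° lat = 111600 m, cos φ = 0.932645): observed ΔN = 85.9 m, observed ΔE = 272.7 m.
Subtracting the expected shift leaves a residual of 85.9 − (120) = -34.1 m north and 272.7 − (292) = -19.3 m east.
Residual distance = √((-34.1)² + (-19.3)²) = 39.2 m.

39 m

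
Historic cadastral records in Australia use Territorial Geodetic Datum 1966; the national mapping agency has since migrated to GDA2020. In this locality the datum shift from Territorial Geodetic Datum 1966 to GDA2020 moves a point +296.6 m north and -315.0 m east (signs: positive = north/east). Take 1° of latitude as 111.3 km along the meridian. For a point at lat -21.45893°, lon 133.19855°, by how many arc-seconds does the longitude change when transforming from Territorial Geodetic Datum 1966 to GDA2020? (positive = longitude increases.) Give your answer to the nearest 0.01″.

At latitude -21.45893°, cos φ = 0.930680.
1° of longitude at this latitude = 111.3 × cos φ = 103.58 km, so Δλ = -315.0 / 103584.7 = -0.0030410° = -10.948″.

Δλ = -10.95″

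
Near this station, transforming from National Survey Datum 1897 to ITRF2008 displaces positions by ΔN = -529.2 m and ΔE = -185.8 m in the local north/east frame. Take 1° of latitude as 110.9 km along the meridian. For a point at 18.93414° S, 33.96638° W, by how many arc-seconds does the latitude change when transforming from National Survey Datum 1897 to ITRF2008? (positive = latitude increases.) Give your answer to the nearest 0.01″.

1° of latitude = 110.9 km, so Δφ = -529.2 / 110900 = -0.0047719° = -17.179″.

Δφ = -17.18″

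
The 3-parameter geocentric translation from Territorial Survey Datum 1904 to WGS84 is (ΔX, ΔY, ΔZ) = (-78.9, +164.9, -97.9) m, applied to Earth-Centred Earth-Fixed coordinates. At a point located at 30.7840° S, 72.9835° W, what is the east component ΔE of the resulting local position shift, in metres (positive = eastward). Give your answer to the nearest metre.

ΔE = -27 m

The local east axis at (φ, λ) is (−sin λ, cos λ, 0), so ΔE = −sin(-72.9835°)·(-78.9) + cos(-72.9835°)·164.9 = -27.19 m.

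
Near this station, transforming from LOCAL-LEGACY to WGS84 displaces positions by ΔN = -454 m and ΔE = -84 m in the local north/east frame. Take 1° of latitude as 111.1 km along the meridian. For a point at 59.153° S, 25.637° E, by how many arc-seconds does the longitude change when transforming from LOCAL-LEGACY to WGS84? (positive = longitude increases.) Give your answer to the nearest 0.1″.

Δλ = -5.3″

At latitude -59.153°, cos φ = 0.512747.
1° of longitude at this latitude = 111.1 × cos φ = 56.97 km, so Δλ = -84.0 / 56966.2 = -0.0014746° = -5.308″.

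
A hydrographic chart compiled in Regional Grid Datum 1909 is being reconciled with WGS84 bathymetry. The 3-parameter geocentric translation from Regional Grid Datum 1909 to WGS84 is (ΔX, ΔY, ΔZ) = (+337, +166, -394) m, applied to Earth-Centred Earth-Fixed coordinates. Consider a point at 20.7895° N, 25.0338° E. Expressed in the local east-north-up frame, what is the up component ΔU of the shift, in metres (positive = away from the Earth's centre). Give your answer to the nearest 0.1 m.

ΔU = 211.3 m

At φ = 20.7895°, λ = 25.0338°: sin φ = 0.354936, cos φ = 0.934891, sin λ = 0.423153, cos λ = 0.906058.
ΔU = cos φ cos λ·ΔX + cos φ sin λ·ΔY + sin φ·ΔZ = (0.934891)(0.906058)(337) + (0.934891)(0.423153)(166) + (0.354936)(-394) = 211.29 m.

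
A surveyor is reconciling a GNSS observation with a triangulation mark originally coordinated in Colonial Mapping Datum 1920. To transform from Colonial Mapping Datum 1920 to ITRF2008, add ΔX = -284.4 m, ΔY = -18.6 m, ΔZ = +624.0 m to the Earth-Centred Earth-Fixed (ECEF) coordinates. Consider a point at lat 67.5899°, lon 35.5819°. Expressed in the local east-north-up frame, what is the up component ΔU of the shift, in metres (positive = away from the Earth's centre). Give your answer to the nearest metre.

The local up (radial) axis is (cos φ cos λ, cos φ sin λ, sin φ), giving ΔU = -88.179 − 4.126 + 576.875 = 484.57 m.

ΔU = 485 m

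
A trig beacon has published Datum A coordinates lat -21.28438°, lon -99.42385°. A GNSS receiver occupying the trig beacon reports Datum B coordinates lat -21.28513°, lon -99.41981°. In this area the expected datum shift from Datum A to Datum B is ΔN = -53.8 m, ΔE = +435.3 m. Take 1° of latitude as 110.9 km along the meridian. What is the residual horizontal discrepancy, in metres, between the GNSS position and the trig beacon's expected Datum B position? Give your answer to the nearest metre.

Observed coordinate differences: Δφ = -0.00075°, Δλ = +0.00404°.
Converting to metres (1° lat = 110900 m, cos φ = 0.931790): observed ΔN = -83.2 m, observed ΔE = 417.5 m.
Subtracting the expected shift leaves a residual of -83.2 − (-53.8) = -29.4 m north and 417.5 − (435.3) = -17.8 m east.
Residual distance = √((-29.4)² + (-17.8)²) = 34.4 m.

34 m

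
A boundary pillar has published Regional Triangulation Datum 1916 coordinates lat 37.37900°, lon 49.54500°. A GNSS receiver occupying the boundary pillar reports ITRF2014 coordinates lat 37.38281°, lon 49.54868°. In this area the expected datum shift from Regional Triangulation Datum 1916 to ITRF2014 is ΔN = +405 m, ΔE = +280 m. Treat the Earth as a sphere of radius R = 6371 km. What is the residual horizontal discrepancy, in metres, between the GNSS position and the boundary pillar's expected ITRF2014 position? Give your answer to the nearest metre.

Observed coordinate differences: Δφ = +0.00381°, Δλ = +0.00368°.
Converting to metres (1° lat = 111195 m, cos φ = 0.794637): observed ΔN = 423.7 m, observed ΔE = 325.2 m.
Subtracting the expected shift leaves a residual of 423.7 − (405) = 18.7 m north and 325.2 − (280) = 45.2 m east.
Residual distance = √(18.7² + 45.2²) = 48.9 m.

49 m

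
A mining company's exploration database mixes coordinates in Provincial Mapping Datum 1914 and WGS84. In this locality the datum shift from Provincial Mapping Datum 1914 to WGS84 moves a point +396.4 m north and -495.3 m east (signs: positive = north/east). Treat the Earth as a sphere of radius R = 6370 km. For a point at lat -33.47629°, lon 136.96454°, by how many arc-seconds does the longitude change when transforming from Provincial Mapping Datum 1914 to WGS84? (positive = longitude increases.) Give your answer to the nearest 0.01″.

Δλ = -19.23″

At latitude -33.47629°, cos φ = 0.834114.
One radian of longitude at latitude φ spans R cos φ, so Δλ = ΔE / (R cos φ) = -495.3 / (6370000 × 0.834114) = -9.3219e-05 rad = -19.228″.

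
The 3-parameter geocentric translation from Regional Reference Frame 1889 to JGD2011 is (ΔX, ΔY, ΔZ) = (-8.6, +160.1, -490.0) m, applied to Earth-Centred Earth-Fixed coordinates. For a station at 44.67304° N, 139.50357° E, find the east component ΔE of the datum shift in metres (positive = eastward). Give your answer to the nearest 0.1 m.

At φ = 44.67304°, λ = 139.50357°: sin φ = 0.703060, cos φ = 0.711130, sin λ = 0.649401, cos λ = -0.760446.
ΔE = −sin λ·ΔX + cos λ·ΔY = −(0.649401)·(-8.6) + (-0.760446)·(160.1) = -116.16 m.

ΔE = -116.2 m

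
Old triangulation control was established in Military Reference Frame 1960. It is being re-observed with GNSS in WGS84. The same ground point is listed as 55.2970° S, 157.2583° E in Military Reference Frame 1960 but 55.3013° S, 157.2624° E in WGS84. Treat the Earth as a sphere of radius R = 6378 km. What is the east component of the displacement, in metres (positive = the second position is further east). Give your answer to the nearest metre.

Δφ = -55.3013° − -55.2970° = -0.0043°; Δλ = 157.2624° − 157.2583° = +0.0041°.
1° along a meridian = πR/180 = 111317 m.
ΔN = Δφ × 111317 = -478.7 m; ΔE = Δλ × 111317 × cos(-55.2970°) = +0.0041 × 111317 × 0.569323 = 259.8 m.

ΔE = 260 m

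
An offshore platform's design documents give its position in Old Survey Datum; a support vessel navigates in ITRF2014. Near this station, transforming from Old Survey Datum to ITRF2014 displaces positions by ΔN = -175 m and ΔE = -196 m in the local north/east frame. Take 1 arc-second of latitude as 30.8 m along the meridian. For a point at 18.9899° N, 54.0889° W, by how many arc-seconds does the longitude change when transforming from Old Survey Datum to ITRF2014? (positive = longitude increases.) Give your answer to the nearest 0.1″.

At latitude 18.9899°, cos φ = 0.945576.
1″ of longitude at this latitude = 30.80 × cos φ = 29.1237 m, so Δλ = -196.0 / 29.1237 = -6.730″.

Δλ = -6.7″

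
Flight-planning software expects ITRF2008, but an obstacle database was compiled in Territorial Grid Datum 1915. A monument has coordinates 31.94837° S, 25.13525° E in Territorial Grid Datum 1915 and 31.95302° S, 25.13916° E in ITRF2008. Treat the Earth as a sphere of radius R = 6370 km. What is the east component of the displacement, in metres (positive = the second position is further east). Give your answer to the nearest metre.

ΔE = 369 m

Δφ = -31.95302° − -31.94837° = -0.00465°; Δλ = 25.13916° − 25.13525° = +0.00391°.
1° along a meridian = πR/180 = 111177 m.
ΔN = Δφ × 111177 = -517.0 m; ΔE = Δλ × 111177 × cos(-31.94837°) = +0.00391 × 111177 × 0.848525 = 368.9 m.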